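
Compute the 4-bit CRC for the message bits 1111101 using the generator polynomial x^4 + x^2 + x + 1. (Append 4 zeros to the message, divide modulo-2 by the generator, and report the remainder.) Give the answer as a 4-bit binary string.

Append 4 zeros: 11111010000. Divide by 10111 (XOR where the leading bit is 1):
  pos 0: 11111 XOR 10111 = 01000
  pos 1: 10000 XOR 10111 = 00111
  pos 3: 11110 XOR 10111 = 01001
  pos 4: 10010 XOR 10111 = 00101
  pos 6: 10100 XOR 10111 = 00011
Remainder (last 4 bits) = 0011. This is the CRC / FCS.

0011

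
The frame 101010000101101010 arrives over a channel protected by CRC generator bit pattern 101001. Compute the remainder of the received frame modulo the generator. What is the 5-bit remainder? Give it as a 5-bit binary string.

00000

Modulo-2 division of 101010000101101010 by 101001:
  pos 0: 101010 XOR 101001 = 000011
  pos 4: 110001 XOR 101001 = 011000
  pos 5: 110000 XOR 101001 = 011001
  pos 6: 110011 XOR 101001 = 011010
  pos 7: 110101 XOR 101001 = 011100
  pos 8: 111000 XOR 101001 = 010001
  pos 9: 100011 XOR 101001 = 001010
  pos 11: 101001 XOR 101001 = 000000
Remainder = 00000 (zero — the frame passes the CRC check).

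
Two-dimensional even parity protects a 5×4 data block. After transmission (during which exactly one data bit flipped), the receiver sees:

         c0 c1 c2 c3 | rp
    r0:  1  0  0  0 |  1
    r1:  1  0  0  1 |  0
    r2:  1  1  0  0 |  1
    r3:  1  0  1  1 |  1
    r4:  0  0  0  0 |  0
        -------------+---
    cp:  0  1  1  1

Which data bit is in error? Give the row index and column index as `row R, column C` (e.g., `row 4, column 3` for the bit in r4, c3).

Recompute each row's even parity and compare to rp:
  r0: data parity 1, sent rp 1 → ok
  r1: data parity 0, sent rp 0 → ok
  r2: data parity 0, sent rp 1 → mismatch
  r3: data parity 1, sent rp 1 → ok
  r4: data parity 0, sent rp 0 → ok
Recompute each column's even parity and compare to cp:
  c0: data parity 0, sent cp 0 → ok
  c1: data parity 1, sent cp 1 → ok
  c2: data parity 1, sent cp 1 → ok
  c3: data parity 0, sent cp 1 → mismatch
Exactly one row (r2) and one column (c3) fail → the flipped bit is at their intersection.

row 2, column 3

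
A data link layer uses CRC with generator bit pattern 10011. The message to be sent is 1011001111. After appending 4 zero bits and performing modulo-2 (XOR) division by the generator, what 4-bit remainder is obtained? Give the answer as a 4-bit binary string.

Append 4 zeros: 10110011110000. Divide by 10011 (XOR where the leading bit is 1):
  pos 0: 10110 XOR 10011 = 00101
  pos 2: 10101 XOR 10011 = 00110
  pos 4: 11011 XOR 10011 = 01000
  pos 5: 10001 XOR 10011 = 00010
  pos 8: 10000 XOR 10011 = 00011
Remainder (last 4 bits) = 0110. This is the CRC / FCS.

0110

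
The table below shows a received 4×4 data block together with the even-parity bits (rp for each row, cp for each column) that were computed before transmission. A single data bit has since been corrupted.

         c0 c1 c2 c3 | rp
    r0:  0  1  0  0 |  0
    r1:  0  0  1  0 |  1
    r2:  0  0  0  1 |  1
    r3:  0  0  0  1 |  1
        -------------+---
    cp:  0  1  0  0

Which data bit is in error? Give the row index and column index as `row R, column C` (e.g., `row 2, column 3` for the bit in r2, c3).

row 0, column 2

Recompute each row's even parity and compare to rp:
  r0: data parity 1, sent rp 0 → mismatch
  r1: data parity 1, sent rp 1 → ok
  r2: data parity 1, sent rp 1 → ok
  r3: data parity 1, sent rp 1 → ok
Recompute each column's even parity and compare to cp:
  c0: data parity 0, sent cp 0 → ok
  c1: data parity 1, sent cp 1 → ok
  c2: data parity 1, sent cp 0 → mismatch
  c3: data parity 0, sent cp 0 → ok
Exactly one row (r0) and one column (c2) fail → the flipped bit is at their intersection.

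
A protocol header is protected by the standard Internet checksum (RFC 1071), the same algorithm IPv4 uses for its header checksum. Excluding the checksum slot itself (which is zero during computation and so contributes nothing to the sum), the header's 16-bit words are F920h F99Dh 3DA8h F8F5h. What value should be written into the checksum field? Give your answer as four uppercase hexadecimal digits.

One's-complement addition (fold any carry out of bit 15 back into bit 0):
  0xF920 + 0xF99D = 0x1F2BD → wrap carry → 0xF2BE
  0xF2BE + 0x3DA8 = 0x13066 → wrap carry → 0x3067
  0x3067 + 0xF8F5 = 0x1295C → wrap carry → 0x295D
One's-complement sum = 0x295D.
Checksum = ~0x295D & 0xFFFF = 0xD6A2.

D6A2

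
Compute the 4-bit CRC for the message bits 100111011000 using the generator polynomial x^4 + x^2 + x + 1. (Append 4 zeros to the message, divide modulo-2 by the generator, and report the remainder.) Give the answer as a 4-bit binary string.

Append 4 zeros: 1001110110000000. Divide by 10111 (XOR where the leading bit is 1):
  pos 0: 10011 XOR 10111 = 00100
  pos 2: 10010 XOR 10111 = 00101
  pos 4: 10111 XOR 10111 = 00000
Remainder (last 4 bits) = 0000. This is the CRC / FCS.

0000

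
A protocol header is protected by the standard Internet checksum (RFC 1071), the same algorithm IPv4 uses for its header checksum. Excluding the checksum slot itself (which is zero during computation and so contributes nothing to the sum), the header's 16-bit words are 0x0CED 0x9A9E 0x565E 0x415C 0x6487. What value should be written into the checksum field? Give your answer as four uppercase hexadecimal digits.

One's-complement addition (fold any carry out of bit 15 back into bit 0):
  0x0CED + 0x9A9E = 0x0A78B
  0xA78B + 0x565E = 0x0FDE9
  0xFDE9 + 0x415C = 0x13F45 → wrap carry → 0x3F46
  0x3F46 + 0x6487 = 0x0A3CD
One's-complement sum = 0xA3CD.
Checksum = ~0xA3CD & 0xFFFF = 0x5C32.

5C32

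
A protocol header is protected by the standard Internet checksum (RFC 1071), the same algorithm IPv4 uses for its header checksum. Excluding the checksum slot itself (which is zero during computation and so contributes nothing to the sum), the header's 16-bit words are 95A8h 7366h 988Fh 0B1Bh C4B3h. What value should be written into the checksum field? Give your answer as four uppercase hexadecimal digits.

8E92

One's-complement addition (fold any carry out of bit 15 back into bit 0):
  0x95A8 + 0x7366 = 0x1090E → wrap carry → 0x090F
  0x090F + 0x988F = 0x0A19E
  0xA19E + 0x0B1B = 0x0ACB9
  0xACB9 + 0xC4B3 = 0x1716C → wrap carry → 0x716D
One's-complement sum = 0x716D.
Checksum = ~0x716D & 0xFFFF = 0x8E92.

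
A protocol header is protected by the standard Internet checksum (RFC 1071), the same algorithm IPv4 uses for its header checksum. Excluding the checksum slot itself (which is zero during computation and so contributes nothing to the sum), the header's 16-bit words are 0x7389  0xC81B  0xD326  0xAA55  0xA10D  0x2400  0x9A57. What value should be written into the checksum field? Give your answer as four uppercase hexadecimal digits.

E778

One's-complement addition (fold any carry out of bit 15 back into bit 0):
  0x7389 + 0xC81B = 0x13BA4 → wrap carry → 0x3BA5
  0x3BA5 + 0xD326 = 0x10ECB → wrap carry → 0x0ECC
  0x0ECC + 0xAA55 = 0x0B921
  0xB921 + 0xA10D = 0x15A2E → wrap carry → 0x5A2F
  0x5A2F + 0x2400 = 0x07E2F
  0x7E2F + 0x9A57 = 0x11886 → wrap carry → 0x1887
One's-complement sum = 0x1887.
Checksum = ~0x1887 & 0xFFFF = 0xE778.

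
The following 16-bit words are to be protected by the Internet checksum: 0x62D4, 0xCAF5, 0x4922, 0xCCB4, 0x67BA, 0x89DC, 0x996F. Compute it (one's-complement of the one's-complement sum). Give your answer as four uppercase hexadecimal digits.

3158

One's-complement addition (fold any carry out of bit 15 back into bit 0):
  0x62D4 + 0xCAF5 = 0x12DC9 → wrap carry → 0x2DCA
  0x2DCA + 0x4922 = 0x076EC
  0x76EC + 0xCCB4 = 0x143A0 → wrap carry → 0x43A1
  0x43A1 + 0x67BA = 0x0AB5B
  0xAB5B + 0x89DC = 0x13537 → wrap carry → 0x3538
  0x3538 + 0x996F = 0x0CEA7
One's-complement sum = 0xCEA7.
Checksum = ~0xCEA7 & 0xFFFF = 0x3158.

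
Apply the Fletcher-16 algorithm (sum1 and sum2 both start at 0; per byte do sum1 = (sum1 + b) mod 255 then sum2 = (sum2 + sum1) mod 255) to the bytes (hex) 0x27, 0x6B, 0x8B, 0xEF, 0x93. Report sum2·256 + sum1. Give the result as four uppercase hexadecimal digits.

Running sums (mod 255):
  after byte 0 (0x27): sum1=39, sum2=39
  after byte 1 (0x6B): sum1=146, sum2=185
  after byte 2 (0x8B): sum1=30, sum2=215
  after byte 3 (0xEF): sum1=14, sum2=229
  after byte 4 (0x93): sum1=161, sum2=135
Checksum = sum2·256 + sum1 = 135·256 + 161 = 34721 = 0x87A1.

87A1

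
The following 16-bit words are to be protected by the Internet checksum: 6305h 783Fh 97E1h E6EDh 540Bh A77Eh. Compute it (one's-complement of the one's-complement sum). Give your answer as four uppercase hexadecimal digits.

AA61

One's-complement addition (fold any carry out of bit 15 back into bit 0):
  0x6305 + 0x783F = 0x0DB44
  0xDB44 + 0x97E1 = 0x17325 → wrap carry → 0x7326
  0x7326 + 0xE6ED = 0x15A13 → wrap carry → 0x5A14
  0x5A14 + 0x540B = 0x0AE1F
  0xAE1F + 0xA77E = 0x1559D → wrap carry → 0x559E
One's-complement sum = 0x559E.
Checksum = ~0x559E & 0xFFFF = 0xAA61.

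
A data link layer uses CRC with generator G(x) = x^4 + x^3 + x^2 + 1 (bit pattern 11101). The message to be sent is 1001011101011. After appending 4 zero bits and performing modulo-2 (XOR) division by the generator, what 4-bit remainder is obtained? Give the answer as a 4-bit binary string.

0000

Append 4 zeros: 10010111010110000. Divide by 11101 (XOR where the leading bit is 1):
  pos 0: 10010 XOR 11101 = 01111
  pos 1: 11111 XOR 11101 = 00010
  pos 4: 10110 XOR 11101 = 01011
  pos 5: 10111 XOR 11101 = 01010
  pos 6: 10100 XOR 11101 = 01001
  pos 7: 10011 XOR 11101 = 01110
  pos 8: 11101 XOR 11101 = 00000
Remainder (last 4 bits) = 0000. This is the CRC / FCS.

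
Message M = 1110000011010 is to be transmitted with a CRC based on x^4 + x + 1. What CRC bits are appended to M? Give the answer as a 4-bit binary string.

0010

Append 4 zeros: 11100000110100000. Divide by 10011 (XOR where the leading bit is 1):
  pos 0: 11100 XOR 10011 = 01111
  pos 1: 11110 XOR 10011 = 01101
  pos 2: 11010 XOR 10011 = 01001
  pos 3: 10010 XOR 10011 = 00001
  pos 7: 11101 XOR 10011 = 01110
  pos 8: 11100 XOR 10011 = 01111
  pos 9: 11110 XOR 10011 = 01101
  pos 10: 11010 XOR 10011 = 01001
  pos 11: 10010 XOR 10011 = 00001
Remainder (last 4 bits) = 0010. This is the CRC / FCS.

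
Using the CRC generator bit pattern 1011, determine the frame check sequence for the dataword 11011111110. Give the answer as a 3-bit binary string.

Append 3 zeros: 11011111110000. Divide by 1011 (XOR where the leading bit is 1):
  pos 0: 1101 XOR 1011 = 0110
  pos 1: 1101 XOR 1011 = 0110
  pos 2: 1101 XOR 1011 = 0110
  pos 3: 1101 XOR 1011 = 0110
  pos 4: 1101 XOR 1011 = 0110
  pos 5: 1101 XOR 1011 = 0110
  pos 6: 1101 XOR 1011 = 0110
  pos 7: 1100 XOR 1011 = 0111
  pos 8: 1110 XOR 1011 = 0101
  pos 9: 1010 XOR 1011 = 0001
Remainder (last 3 bits) = 010. This is the CRC / FCS.

010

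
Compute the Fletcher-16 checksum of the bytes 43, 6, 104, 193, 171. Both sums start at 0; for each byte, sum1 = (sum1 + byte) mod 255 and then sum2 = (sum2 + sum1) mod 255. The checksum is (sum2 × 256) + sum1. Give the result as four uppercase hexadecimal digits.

Running sums (mod 255):
  after byte 0 (43): sum1=43, sum2=43
  after byte 1 (6): sum1=49, sum2=92
  after byte 2 (104): sum1=153, sum2=245
  after byte 3 (193): sum1=91, sum2=81
  after byte 4 (171): sum1=7, sum2=88
Checksum = sum2·256 + sum1 = 88·256 + 7 = 22535 = 0x5807.

5807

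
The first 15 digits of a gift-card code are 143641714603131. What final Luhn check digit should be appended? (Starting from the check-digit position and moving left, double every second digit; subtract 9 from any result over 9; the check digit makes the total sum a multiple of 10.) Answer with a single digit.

3

Partial digits right→left: 1 3 1 3 0 6 4 1 7 1 4 6 3 4 1
Double every second digit counting from the check-digit position (so the 1st, 3rd, 5th, ... of the partial from the right).
  doubled (with −9 where >9): 2 2 0 8 5 8 6 2 → sum 33
  kept as-is: 3 3 6 1 1 6 4 → sum 24
Total = 33 + 24 = 57.
Check digit = (10 − (57 mod 10)) mod 10 = 3.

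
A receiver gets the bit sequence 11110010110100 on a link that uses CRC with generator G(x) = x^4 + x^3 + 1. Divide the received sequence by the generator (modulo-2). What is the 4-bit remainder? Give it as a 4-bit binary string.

0011

Modulo-2 division of 11110010110100 by 11001:
  pos 0: 11110 XOR 11001 = 00111
  pos 2: 11101 XOR 11001 = 00100
  pos 4: 10001 XOR 11001 = 01000
  pos 5: 10001 XOR 11001 = 01000
  pos 6: 10000 XOR 11001 = 01001
  pos 7: 10011 XOR 11001 = 01010
  pos 8: 10100 XOR 11001 = 01101
  pos 9: 11010 XOR 11001 = 00011
Remainder = 0011 (nonzero — an error is detected).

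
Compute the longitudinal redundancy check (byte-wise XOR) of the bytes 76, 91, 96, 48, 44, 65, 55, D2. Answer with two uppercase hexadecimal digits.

XOR the bytes together:
  start with 0x76
  0x76 ⊕ 0x91 = 0xE7
  0xE7 ⊕ 0x96 = 0x71
  0x71 ⊕ 0x48 = 0x39
  0x39 ⊕ 0x44 = 0x7D
  0x7D ⊕ 0x65 = 0x18
  0x18 ⊕ 0x55 = 0x4D
  0x4D ⊕ 0xD2 = 0x9F

9F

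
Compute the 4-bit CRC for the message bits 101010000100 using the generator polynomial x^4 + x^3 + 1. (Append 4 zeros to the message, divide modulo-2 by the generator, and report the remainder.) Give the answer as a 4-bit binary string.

0101

Append 4 zeros: 1010100001000000. Divide by 11001 (XOR where the leading bit is 1):
  pos 0: 10101 XOR 11001 = 01100
  pos 1: 11000 XOR 11001 = 00001
  pos 5: 10001 XOR 11001 = 01000
  pos 6: 10000 XOR 11001 = 01001
  pos 7: 10010 XOR 11001 = 01011
  pos 8: 10110 XOR 11001 = 01111
  pos 9: 11110 XOR 11001 = 00111
  pos 11: 11100 XOR 11001 = 00101
Remainder (last 4 bits) = 0101. This is the CRC / FCS.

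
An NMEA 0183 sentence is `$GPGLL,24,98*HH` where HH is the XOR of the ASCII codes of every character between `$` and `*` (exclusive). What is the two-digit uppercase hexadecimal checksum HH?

57

XOR the ASCII codes of the payload characters:
  'G' = 0x47 → acc = 0x47
  'P' = 0x50 → acc = 0x17
  'G' = 0x47 → acc = 0x50
  'L' = 0x4C → acc = 0x1C
  'L' = 0x4C → acc = 0x50
  ',' = 0x2C → acc = 0x7C
  '2' = 0x32 → acc = 0x4E
  '4' = 0x34 → acc = 0x7A
  ',' = 0x2C → acc = 0x56
  '9' = 0x39 → acc = 0x6F
  '8' = 0x38 → acc = 0x57
Checksum = 0x57.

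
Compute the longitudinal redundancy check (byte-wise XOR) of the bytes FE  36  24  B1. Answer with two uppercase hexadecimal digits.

5D

XOR the bytes together:
  start with 0xFE
  0xFE ⊕ 0x36 = 0xC8
  0xC8 ⊕ 0x24 = 0xEC
  0xEC ⊕ 0xB1 = 0x5D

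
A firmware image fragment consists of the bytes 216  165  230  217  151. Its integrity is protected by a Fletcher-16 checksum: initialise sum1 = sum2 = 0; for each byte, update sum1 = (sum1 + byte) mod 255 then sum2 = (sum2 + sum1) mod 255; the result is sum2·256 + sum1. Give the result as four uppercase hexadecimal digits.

D2D6

Running sums (mod 255):
  after byte 0 (216): sum1=216, sum2=216
  after byte 1 (165): sum1=126, sum2=87
  after byte 2 (230): sum1=101, sum2=188
  after byte 3 (217): sum1=63, sum2=251
  after byte 4 (151): sum1=214, sum2=210
Checksum = sum2·256 + sum1 = 210·256 + 214 = 53974 = 0xD2D6.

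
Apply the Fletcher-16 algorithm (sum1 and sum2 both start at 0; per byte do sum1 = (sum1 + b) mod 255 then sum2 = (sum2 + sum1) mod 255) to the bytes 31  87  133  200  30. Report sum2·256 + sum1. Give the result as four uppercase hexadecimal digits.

39E2

Running sums (mod 255):
  after byte 0 (31): sum1=31, sum2=31
  after byte 1 (87): sum1=118, sum2=149
  after byte 2 (133): sum1=251, sum2=145
  after byte 3 (200): sum1=196, sum2=86
  after byte 4 (30): sum1=226, sum2=57
Checksum = sum2·256 + sum1 = 57·256 + 226 = 14818 = 0x39E2.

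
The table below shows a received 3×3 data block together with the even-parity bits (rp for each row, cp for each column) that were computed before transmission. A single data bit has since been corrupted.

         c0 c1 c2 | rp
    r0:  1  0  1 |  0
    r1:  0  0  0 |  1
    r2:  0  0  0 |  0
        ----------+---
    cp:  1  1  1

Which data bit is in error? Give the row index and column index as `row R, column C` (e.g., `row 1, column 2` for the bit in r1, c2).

row 1, column 1

Recompute each row's even parity and compare to rp:
  r0: data parity 0, sent rp 0 → ok
  r1: data parity 0, sent rp 1 → mismatch
  r2: data parity 0, sent rp 0 → ok
Recompute each column's even parity and compare to cp:
  c0: data parity 1, sent cp 1 → ok
  c1: data parity 0, sent cp 1 → mismatch
  c2: data parity 1, sent cp 1 → ok
Exactly one row (r1) and one column (c1) fail → the flipped bit is at their intersection.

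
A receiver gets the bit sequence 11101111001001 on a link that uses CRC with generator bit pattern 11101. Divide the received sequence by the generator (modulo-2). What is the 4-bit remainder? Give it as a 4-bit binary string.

0100

Modulo-2 division of 11101111001001 by 11101:
  pos 0: 11101 XOR 11101 = 00000
  pos 5: 11100 XOR 11101 = 00001
  pos 9: 11001 XOR 11101 = 00100
Remainder = 0100 (nonzero — an error is detected).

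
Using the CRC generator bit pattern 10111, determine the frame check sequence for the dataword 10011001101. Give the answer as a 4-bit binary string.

0011

Append 4 zeros: 100110011010000. Divide by 10111 (XOR where the leading bit is 1):
  pos 0: 10011 XOR 10111 = 00100
  pos 2: 10000 XOR 10111 = 00111
  pos 4: 11111 XOR 10111 = 01000
  pos 5: 10000 XOR 10111 = 00111
  pos 7: 11110 XOR 10111 = 01001
  pos 8: 10010 XOR 10111 = 00101
  pos 10: 10100 XOR 10111 = 00011
Remainder (last 4 bits) = 0011. This is the CRC / FCS.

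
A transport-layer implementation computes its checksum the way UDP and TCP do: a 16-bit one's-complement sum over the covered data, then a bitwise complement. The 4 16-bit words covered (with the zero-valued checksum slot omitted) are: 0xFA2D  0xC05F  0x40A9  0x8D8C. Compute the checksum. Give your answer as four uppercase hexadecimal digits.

773C

One's-complement addition (fold any carry out of bit 15 back into bit 0):
  0xFA2D + 0xC05F = 0x1BA8C → wrap carry → 0xBA8D
  0xBA8D + 0x40A9 = 0x0FB36
  0xFB36 + 0x8D8C = 0x188C2 → wrap carry → 0x88C3
One's-complement sum = 0x88C3.
Checksum = ~0x88C3 & 0xFFFF = 0x773C.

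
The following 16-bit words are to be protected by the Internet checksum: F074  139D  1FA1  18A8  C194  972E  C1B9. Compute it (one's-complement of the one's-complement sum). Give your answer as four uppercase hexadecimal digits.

A927

One's-complement addition (fold any carry out of bit 15 back into bit 0):
  0xF074 + 0x139D = 0x10411 → wrap carry → 0x0412
  0x0412 + 0x1FA1 = 0x023B3
  0x23B3 + 0x18A8 = 0x03C5B
  0x3C5B + 0xC194 = 0x0FDEF
  0xFDEF + 0x972E = 0x1951D → wrap carry → 0x951E
  0x951E + 0xC1B9 = 0x156D7 → wrap carry → 0x56D8
One's-complement sum = 0x56D8.
Checksum = ~0x56D8 & 0xFFFF = 0xA927.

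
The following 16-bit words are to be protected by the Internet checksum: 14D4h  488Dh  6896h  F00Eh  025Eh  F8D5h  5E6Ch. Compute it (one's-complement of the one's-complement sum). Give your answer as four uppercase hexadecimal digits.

F058

One's-complement addition (fold any carry out of bit 15 back into bit 0):
  0x14D4 + 0x488D = 0x05D61
  0x5D61 + 0x6896 = 0x0C5F7
  0xC5F7 + 0xF00E = 0x1B605 → wrap carry → 0xB606
  0xB606 + 0x025E = 0x0B864
  0xB864 + 0xF8D5 = 0x1B139 → wrap carry → 0xB13A
  0xB13A + 0x5E6C = 0x10FA6 → wrap carry → 0x0FA7
One's-complement sum = 0x0FA7.
Checksum = ~0x0FA7 & 0xFFFF = 0xF058.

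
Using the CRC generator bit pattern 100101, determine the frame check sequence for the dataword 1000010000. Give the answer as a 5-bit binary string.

00111

Append 5 zeros: 100001000000000. Divide by 100101 (XOR where the leading bit is 1):
  pos 0: 100001 XOR 100101 = 000100
  pos 3: 100000 XOR 100101 = 000101
  pos 6: 101000 XOR 100101 = 001101
  pos 8: 110100 XOR 100101 = 010001
  pos 9: 100010 XOR 100101 = 000111
Remainder (last 5 bits) = 00111. This is the CRC / FCS.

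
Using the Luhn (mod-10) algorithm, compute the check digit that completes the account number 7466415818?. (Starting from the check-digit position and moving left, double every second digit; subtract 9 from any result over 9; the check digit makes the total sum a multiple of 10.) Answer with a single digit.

0

Partial digits right→left: 8 1 8 5 1 4 6 6 4 7
Double every second digit counting from the check-digit position (so the 1st, 3rd, 5th, ... of the partial from the right).
  doubled (with −9 where >9): 7 7 2 3 8 → sum 27
  kept as-is: 1 5 4 6 7 → sum 23
Total = 27 + 23 = 50.
Check digit = (10 − (50 mod 10)) mod 10 = 0.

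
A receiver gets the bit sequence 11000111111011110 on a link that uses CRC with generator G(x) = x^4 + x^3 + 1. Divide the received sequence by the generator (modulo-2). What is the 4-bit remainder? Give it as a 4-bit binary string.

Modulo-2 division of 11000111111011110 by 11001:
  pos 0: 11000 XOR 11001 = 00001
  pos 4: 11111 XOR 11001 = 00110
  pos 6: 11011 XOR 11001 = 00010
  pos 9: 10011 XOR 11001 = 01010
  pos 10: 10101 XOR 11001 = 01100
  pos 11: 11001 XOR 11001 = 00000
Remainder = 0000 (zero — the frame passes the CRC check).

0000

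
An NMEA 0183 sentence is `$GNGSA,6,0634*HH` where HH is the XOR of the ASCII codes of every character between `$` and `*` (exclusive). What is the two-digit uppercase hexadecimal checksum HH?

6B

XOR the ASCII codes of the payload characters:
  'G' = 0x47 → acc = 0x47
  'N' = 0x4E → acc = 0x09
  'G' = 0x47 → acc = 0x4E
  'S' = 0x53 → acc = 0x1D
  'A' = 0x41 → acc = 0x5C
  ',' = 0x2C → acc = 0x70
  '6' = 0x36 → acc = 0x46
  ',' = 0x2C → acc = 0x6A
  '0' = 0x30 → acc = 0x5A
  '6' = 0x36 → acc = 0x6C
  '3' = 0x33 → acc = 0x5F
  '4' = 0x34 → acc = 0x6B
Checksum = 0x6B.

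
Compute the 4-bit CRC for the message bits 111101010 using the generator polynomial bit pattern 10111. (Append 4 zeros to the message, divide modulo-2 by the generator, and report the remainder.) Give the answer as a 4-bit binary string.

Append 4 zeros: 1111010100000. Divide by 10111 (XOR where the leading bit is 1):
  pos 0: 11110 XOR 10111 = 01001
  pos 1: 10011 XOR 10111 = 00100
  pos 3: 10001 XOR 10111 = 00110
  pos 5: 11000 XOR 10111 = 01111
  pos 6: 11110 XOR 10111 = 01001
  pos 7: 10010 XOR 10111 = 00101
Remainder (last 4 bits) = 1010. This is the CRC / FCS.

1010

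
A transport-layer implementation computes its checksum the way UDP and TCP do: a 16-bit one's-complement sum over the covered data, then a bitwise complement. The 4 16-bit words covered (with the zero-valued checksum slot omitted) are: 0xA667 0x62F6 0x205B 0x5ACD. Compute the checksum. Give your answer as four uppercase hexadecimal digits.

7B79

One's-complement addition (fold any carry out of bit 15 back into bit 0):
  0xA667 + 0x62F6 = 0x1095D → wrap carry → 0x095E
  0x095E + 0x205B = 0x029B9
  0x29B9 + 0x5ACD = 0x08486
One's-complement sum = 0x8486.
Checksum = ~0x8486 & 0xFFFF = 0x7B79.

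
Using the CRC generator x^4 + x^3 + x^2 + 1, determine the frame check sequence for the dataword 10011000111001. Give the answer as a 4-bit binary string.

Append 4 zeros: 100110001110010000. Divide by 11101 (XOR where the leading bit is 1):
  pos 0: 10011 XOR 11101 = 01110
  pos 1: 11100 XOR 11101 = 00001
  pos 5: 10011 XOR 11101 = 01110
  pos 6: 11101 XOR 11101 = 00000
  pos 13: 10000 XOR 11101 = 01101
Remainder (last 4 bits) = 1101. This is the CRC / FCS.

1101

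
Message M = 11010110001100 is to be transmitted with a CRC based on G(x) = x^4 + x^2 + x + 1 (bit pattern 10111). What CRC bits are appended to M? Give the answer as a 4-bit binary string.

1110

Append 4 zeros: 110101100011000000. Divide by 10111 (XOR where the leading bit is 1):
  pos 0: 11010 XOR 10111 = 01101
  pos 1: 11011 XOR 10111 = 01100
  pos 2: 11001 XOR 10111 = 01110
  pos 3: 11100 XOR 10111 = 01011
  pos 4: 10110 XOR 10111 = 00001
  pos 8: 10110 XOR 10111 = 00001
  pos 12: 10000 XOR 10111 = 00111
Remainder (last 4 bits) = 1110. This is the CRC / FCS.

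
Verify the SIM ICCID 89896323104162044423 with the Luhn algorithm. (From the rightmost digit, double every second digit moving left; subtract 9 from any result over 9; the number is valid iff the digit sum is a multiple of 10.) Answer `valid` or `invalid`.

From the right, keep odd positions and double even positions (subtract 9 from any doubled value over 9):
  doubled (positions 2,4,...): 4 8 0 3 8 2 4 3 7 7 → sum 46
  kept (positions 1,3,...): 3 4 4 2 1 0 3 3 9 9 → sum 38
Total = 84.
84 mod 10 = 4, so the number is invalid.

invalid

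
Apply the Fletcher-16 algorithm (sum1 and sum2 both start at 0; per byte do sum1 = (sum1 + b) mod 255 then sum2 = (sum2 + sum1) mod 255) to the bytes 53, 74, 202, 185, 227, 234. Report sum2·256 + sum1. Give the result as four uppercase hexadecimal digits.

Running sums (mod 255):
  after byte 0 (53): sum1=53, sum2=53
  after byte 1 (74): sum1=127, sum2=180
  after byte 2 (202): sum1=74, sum2=254
  after byte 3 (185): sum1=4, sum2=3
  after byte 4 (227): sum1=231, sum2=234
  after byte 5 (234): sum1=210, sum2=189
Checksum = sum2·256 + sum1 = 189·256 + 210 = 48594 = 0xBDD2.

BDD2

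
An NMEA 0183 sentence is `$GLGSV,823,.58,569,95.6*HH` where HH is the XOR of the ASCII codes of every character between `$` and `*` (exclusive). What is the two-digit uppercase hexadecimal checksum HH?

7D

XOR the ASCII codes of the payload characters:
  'G' = 0x47 → acc = 0x47
  'L' = 0x4C → acc = 0x0B
  'G' = 0x47 → acc = 0x4C
  'S' = 0x53 → acc = 0x1F
  'V' = 0x56 → acc = 0x49
  ',' = 0x2C → acc = 0x65
  '8' = 0x38 → acc = 0x5D
  '2' = 0x32 → acc = 0x6F
  '3' = 0x33 → acc = 0x5C
  ',' = 0x2C → acc = 0x70
  '.' = 0x2E → acc = 0x5E
  '5' = 0x35 → acc = 0x6B
  '8' = 0x38 → acc = 0x53
  ',' = 0x2C → acc = 0x7F
  '5' = 0x35 → acc = 0x4A
  '6' = 0x36 → acc = 0x7C
  '9' = 0x39 → acc = 0x45
  ',' = 0x2C → acc = 0x69
  '9' = 0x39 → acc = 0x50
  '5' = 0x35 → acc = 0x65
  '.' = 0x2E → acc = 0x4B
  '6' = 0x36 → acc = 0x7D
Checksum = 0x7D.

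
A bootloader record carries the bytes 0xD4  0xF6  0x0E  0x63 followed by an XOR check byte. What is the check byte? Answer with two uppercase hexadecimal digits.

4F

XOR the bytes together:
  start with 0xD4
  0xD4 ⊕ 0xF6 = 0x22
  0x22 ⊕ 0x0E = 0x2C
  0x2C ⊕ 0x63 = 0x4F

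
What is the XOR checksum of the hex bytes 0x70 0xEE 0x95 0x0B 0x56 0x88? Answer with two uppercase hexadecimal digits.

XOR the bytes together:
  start with 0x70
  0x70 ⊕ 0xEE = 0x9E
  0x9E ⊕ 0x95 = 0x0B
  0x0B ⊕ 0x0B = 0x00
  0x00 ⊕ 0x56 = 0x56
  0x56 ⊕ 0x88 = 0xDE

DE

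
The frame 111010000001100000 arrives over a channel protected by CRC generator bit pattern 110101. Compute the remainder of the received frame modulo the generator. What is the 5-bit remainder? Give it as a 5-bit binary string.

Modulo-2 division of 111010000001100000 by 110101:
  pos 0: 111010 XOR 110101 = 001111
  pos 2: 111100 XOR 110101 = 001001
  pos 4: 100100 XOR 110101 = 010001
  pos 5: 100010 XOR 110101 = 010111
  pos 6: 101111 XOR 110101 = 011010
  pos 7: 110101 XOR 110101 = 000000
Remainder = 00000 (zero — the frame passes the CRC check).

00000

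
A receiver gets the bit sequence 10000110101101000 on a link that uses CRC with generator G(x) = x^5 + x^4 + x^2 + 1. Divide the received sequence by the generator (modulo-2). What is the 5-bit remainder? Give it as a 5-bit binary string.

Modulo-2 division of 10000110101101000 by 110101:
  pos 0: 100001 XOR 110101 = 010100
  pos 1: 101001 XOR 110101 = 011100
  pos 2: 111000 XOR 110101 = 001101
  pos 4: 110110 XOR 110101 = 000011
  pos 8: 111101 XOR 110101 = 001000
  pos 10: 100000 XOR 110101 = 010101
  pos 11: 101010 XOR 110101 = 011111
Remainder = 11111 (nonzero — an error is detected).

11111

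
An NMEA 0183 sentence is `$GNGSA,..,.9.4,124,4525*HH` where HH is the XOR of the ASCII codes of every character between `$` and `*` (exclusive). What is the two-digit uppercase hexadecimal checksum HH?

60

XOR the ASCII codes of the payload characters:
  'G' = 0x47 → acc = 0x47
  'N' = 0x4E → acc = 0x09
  'G' = 0x47 → acc = 0x4E
  'S' = 0x53 → acc = 0x1D
  'A' = 0x41 → acc = 0x5C
  ',' = 0x2C → acc = 0x70
  '.' = 0x2E → acc = 0x5E
  '.' = 0x2E → acc = 0x70
  ',' = 0x2C → acc = 0x5C
  '.' = 0x2E → acc = 0x72
  '9' = 0x39 → acc = 0x4B
  '.' = 0x2E → acc = 0x65
  '4' = 0x34 → acc = 0x51
  ',' = 0x2C → acc = 0x7D
  '1' = 0x31 → acc = 0x4C
  '2' = 0x32 → acc = 0x7E
  '4' = 0x34 → acc = 0x4A
  ',' = 0x2C → acc = 0x66
  '4' = 0x34 → acc = 0x52
  '5' = 0x35 → acc = 0x67
  '2' = 0x32 → acc = 0x55
  '5' = 0x35 → acc = 0x60
Checksum = 0x60.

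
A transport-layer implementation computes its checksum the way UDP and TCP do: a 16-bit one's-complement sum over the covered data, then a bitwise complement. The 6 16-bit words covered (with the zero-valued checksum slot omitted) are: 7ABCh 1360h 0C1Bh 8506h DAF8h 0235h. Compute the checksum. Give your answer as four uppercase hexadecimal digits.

0394

One's-complement addition (fold any carry out of bit 15 back into bit 0):
  0x7ABC + 0x1360 = 0x08E1C
  0x8E1C + 0x0C1B = 0x09A37
  0x9A37 + 0x8506 = 0x11F3D → wrap carry → 0x1F3E
  0x1F3E + 0xDAF8 = 0x0FA36
  0xFA36 + 0x0235 = 0x0FC6B
One's-complement sum = 0xFC6B.
Checksum = ~0xFC6B & 0xFFFF = 0x0394.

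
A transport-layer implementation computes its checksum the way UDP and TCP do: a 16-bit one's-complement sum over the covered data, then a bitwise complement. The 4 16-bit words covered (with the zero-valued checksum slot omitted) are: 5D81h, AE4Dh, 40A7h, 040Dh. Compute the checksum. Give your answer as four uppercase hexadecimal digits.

One's-complement addition (fold any carry out of bit 15 back into bit 0):
  0x5D81 + 0xAE4D = 0x10BCE → wrap carry → 0x0BCF
  0x0BCF + 0x40A7 = 0x04C76
  0x4C76 + 0x040D = 0x05083
One's-complement sum = 0x5083.
Checksum = ~0x5083 & 0xFFFF = 0xAF7C.

AF7C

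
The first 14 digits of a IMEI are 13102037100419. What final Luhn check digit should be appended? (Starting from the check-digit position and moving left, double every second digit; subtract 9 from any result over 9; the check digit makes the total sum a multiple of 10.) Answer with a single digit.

Partial digits right→left: 9 1 4 0 0 1 7 3 0 2 0 1 3 1
Double every second digit counting from the check-digit position (so the 1st, 3rd, 5th, ... of the partial from the right).
  doubled (with −9 where >9): 9 8 0 5 0 0 6 → sum 28
  kept as-is: 1 0 1 3 2 1 1 → sum 9
Total = 28 + 9 = 37.
Check digit = (10 − (37 mod 10)) mod 10 = 3.

3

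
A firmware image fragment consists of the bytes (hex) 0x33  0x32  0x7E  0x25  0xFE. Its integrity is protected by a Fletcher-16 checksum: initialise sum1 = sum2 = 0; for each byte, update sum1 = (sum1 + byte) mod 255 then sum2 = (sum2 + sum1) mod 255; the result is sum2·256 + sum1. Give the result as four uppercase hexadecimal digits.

Running sums (mod 255):
  after byte 0 (0x33): sum1=51, sum2=51
  after byte 1 (0x32): sum1=101, sum2=152
  after byte 2 (0x7E): sum1=227, sum2=124
  after byte 3 (0x25): sum1=9, sum2=133
  after byte 4 (0xFE): sum1=8, sum2=141
Checksum = sum2·256 + sum1 = 141·256 + 8 = 36104 = 0x8D08.

8D08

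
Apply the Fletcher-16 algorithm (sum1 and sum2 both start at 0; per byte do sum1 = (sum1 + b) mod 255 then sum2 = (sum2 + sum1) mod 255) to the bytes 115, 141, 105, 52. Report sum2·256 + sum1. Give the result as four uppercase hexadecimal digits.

Running sums (mod 255):
  after byte 0 (115): sum1=115, sum2=115
  after byte 1 (141): sum1=1, sum2=116
  after byte 2 (105): sum1=106, sum2=222
  after byte 3 (52): sum1=158, sum2=125
Checksum = sum2·256 + sum1 = 125·256 + 158 = 32158 = 0x7D9E.

7D9E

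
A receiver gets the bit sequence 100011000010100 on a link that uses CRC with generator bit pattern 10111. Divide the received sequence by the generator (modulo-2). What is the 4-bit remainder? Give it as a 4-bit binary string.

1110

Modulo-2 division of 100011000010100 by 10111:
  pos 0: 10001 XOR 10111 = 00110
  pos 2: 11010 XOR 10111 = 01101
  pos 3: 11010 XOR 10111 = 01101
  pos 4: 11010 XOR 10111 = 01101
  pos 5: 11010 XOR 10111 = 01101
  pos 6: 11011 XOR 10111 = 01100
  pos 7: 11000 XOR 10111 = 01111
  pos 8: 11111 XOR 10111 = 01000
  pos 9: 10000 XOR 10111 = 00111
Remainder = 1110 (nonzero — an error is detected).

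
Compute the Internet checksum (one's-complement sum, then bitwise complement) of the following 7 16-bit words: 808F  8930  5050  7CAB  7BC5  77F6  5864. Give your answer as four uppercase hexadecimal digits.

DD23

One's-complement addition (fold any carry out of bit 15 back into bit 0):
  0x808F + 0x8930 = 0x109BF → wrap carry → 0x09C0
  0x09C0 + 0x5050 = 0x05A10
  0x5A10 + 0x7CAB = 0x0D6BB
  0xD6BB + 0x7BC5 = 0x15280 → wrap carry → 0x5281
  0x5281 + 0x77F6 = 0x0CA77
  0xCA77 + 0x5864 = 0x122DB → wrap carry → 0x22DC
One's-complement sum = 0x22DC.
Checksum = ~0x22DC & 0xFFFF = 0xDD23.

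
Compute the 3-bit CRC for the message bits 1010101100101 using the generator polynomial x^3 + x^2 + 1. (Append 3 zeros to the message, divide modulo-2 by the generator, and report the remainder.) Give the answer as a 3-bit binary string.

Append 3 zeros: 1010101100101000. Divide by 1101 (XOR where the leading bit is 1):
  pos 0: 1010 XOR 1101 = 0111
  pos 1: 1111 XOR 1101 = 0010
  pos 3: 1001 XOR 1101 = 0100
  pos 4: 1001 XOR 1101 = 0100
  pos 5: 1000 XOR 1101 = 0101
  pos 6: 1010 XOR 1101 = 0111
  pos 7: 1111 XOR 1101 = 0010
  pos 9: 1001 XOR 1101 = 0100
  pos 10: 1000 XOR 1101 = 0101
  pos 11: 1010 XOR 1101 = 0111
  pos 12: 1110 XOR 1101 = 0011
Remainder (last 3 bits) = 011. This is the CRC / FCS.

011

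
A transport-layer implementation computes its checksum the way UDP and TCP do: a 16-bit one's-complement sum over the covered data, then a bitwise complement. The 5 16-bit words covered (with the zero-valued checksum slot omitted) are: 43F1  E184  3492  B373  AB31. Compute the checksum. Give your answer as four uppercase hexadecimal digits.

One's-complement addition (fold any carry out of bit 15 back into bit 0):
  0x43F1 + 0xE184 = 0x12575 → wrap carry → 0x2576
  0x2576 + 0x3492 = 0x05A08
  0x5A08 + 0xB373 = 0x10D7B → wrap carry → 0x0D7C
  0x0D7C + 0xAB31 = 0x0B8AD
One's-complement sum = 0xB8AD.
Checksum = ~0xB8AD & 0xFFFF = 0x4752.

4752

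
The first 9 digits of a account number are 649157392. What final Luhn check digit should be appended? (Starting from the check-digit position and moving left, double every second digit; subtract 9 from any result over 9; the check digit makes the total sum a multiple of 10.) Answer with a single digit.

Partial digits right→left: 2 9 3 7 5 1 9 4 6
Double every second digit counting from the check-digit position (so the 1st, 3rd, 5th, ... of the partial from the right).
  doubled (with −9 where >9): 4 6 1 9 3 → sum 23
  kept as-is: 9 7 1 4 → sum 21
Total = 23 + 21 = 44.
Check digit = (10 − (44 mod 10)) mod 10 = 6.

6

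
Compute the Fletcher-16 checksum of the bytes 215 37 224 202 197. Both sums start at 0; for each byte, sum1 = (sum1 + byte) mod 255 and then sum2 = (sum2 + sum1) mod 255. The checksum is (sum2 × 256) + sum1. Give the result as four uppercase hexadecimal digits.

C96E

Running sums (mod 255):
  after byte 0 (215): sum1=215, sum2=215
  after byte 1 (37): sum1=252, sum2=212
  after byte 2 (224): sum1=221, sum2=178
  after byte 3 (202): sum1=168, sum2=91
  after byte 4 (197): sum1=110, sum2=201
Checksum = sum2·256 + sum1 = 201·256 + 110 = 51566 = 0xC96E.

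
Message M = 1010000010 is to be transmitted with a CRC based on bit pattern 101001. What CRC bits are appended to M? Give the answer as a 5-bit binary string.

Append 5 zeros: 101000001000000. Divide by 101001 (XOR where the leading bit is 1):
  pos 0: 101000 XOR 101001 = 000001
  pos 5: 100100 XOR 101001 = 001101
  pos 7: 110100 XOR 101001 = 011101
  pos 8: 111010 XOR 101001 = 010011
  pos 9: 100110 XOR 101001 = 001111
Remainder (last 5 bits) = 01111. This is the CRC / FCS.

01111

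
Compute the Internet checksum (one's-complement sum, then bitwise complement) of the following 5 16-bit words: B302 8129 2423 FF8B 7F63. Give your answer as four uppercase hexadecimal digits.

28C1

One's-complement addition (fold any carry out of bit 15 back into bit 0):
  0xB302 + 0x8129 = 0x1342B → wrap carry → 0x342C
  0x342C + 0x2423 = 0x0584F
  0x584F + 0xFF8B = 0x157DA → wrap carry → 0x57DB
  0x57DB + 0x7F63 = 0x0D73E
One's-complement sum = 0xD73E.
Checksum = ~0xD73E & 0xFFFF = 0x28C1.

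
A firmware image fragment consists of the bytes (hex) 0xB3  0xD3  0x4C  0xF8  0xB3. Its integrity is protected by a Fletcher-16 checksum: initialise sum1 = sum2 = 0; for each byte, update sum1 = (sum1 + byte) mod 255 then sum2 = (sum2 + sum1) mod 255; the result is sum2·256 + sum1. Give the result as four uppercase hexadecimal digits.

5C80

Running sums (mod 255):
  after byte 0 (0xB3): sum1=179, sum2=179
  after byte 1 (0xD3): sum1=135, sum2=59
  after byte 2 (0x4C): sum1=211, sum2=15
  after byte 3 (0xF8): sum1=204, sum2=219
  after byte 4 (0xB3): sum1=128, sum2=92
Checksum = sum2·256 + sum1 = 92·256 + 128 = 23680 = 0x5C80.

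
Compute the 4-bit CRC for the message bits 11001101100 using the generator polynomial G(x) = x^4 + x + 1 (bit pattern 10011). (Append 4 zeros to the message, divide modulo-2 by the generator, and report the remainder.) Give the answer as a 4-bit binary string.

Append 4 zeros: 110011011000000. Divide by 10011 (XOR where the leading bit is 1):
  pos 0: 11001 XOR 10011 = 01010
  pos 1: 10101 XOR 10011 = 00110
  pos 3: 11001 XOR 10011 = 01010
  pos 4: 10101 XOR 10011 = 00110
  pos 6: 11000 XOR 10011 = 01011
  pos 7: 10110 XOR 10011 = 00101
  pos 9: 10100 XOR 10011 = 00111
Remainder (last 4 bits) = 1110. This is the CRC / FCS.

1110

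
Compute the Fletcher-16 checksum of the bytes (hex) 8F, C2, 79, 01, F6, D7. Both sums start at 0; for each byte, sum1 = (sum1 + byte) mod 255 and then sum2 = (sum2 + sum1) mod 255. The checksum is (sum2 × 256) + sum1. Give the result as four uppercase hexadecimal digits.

D99B

Running sums (mod 255):
  after byte 0 (8F): sum1=143, sum2=143
  after byte 1 (C2): sum1=82, sum2=225
  after byte 2 (79): sum1=203, sum2=173
  after byte 3 (01): sum1=204, sum2=122
  after byte 4 (F6): sum1=195, sum2=62
  after byte 5 (D7): sum1=155, sum2=217
Checksum = sum2·256 + sum1 = 217·256 + 155 = 55707 = 0xD99B.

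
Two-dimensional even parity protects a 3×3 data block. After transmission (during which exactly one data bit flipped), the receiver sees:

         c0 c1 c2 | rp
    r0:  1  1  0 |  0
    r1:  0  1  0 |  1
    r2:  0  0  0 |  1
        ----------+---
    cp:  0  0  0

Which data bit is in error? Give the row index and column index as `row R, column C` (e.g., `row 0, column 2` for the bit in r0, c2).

Recompute each row's even parity and compare to rp:
  r0: data parity 0, sent rp 0 → ok
  r1: data parity 1, sent rp 1 → ok
  r2: data parity 0, sent rp 1 → mismatch
Recompute each column's even parity and compare to cp:
  c0: data parity 1, sent cp 0 → mismatch
  c1: data parity 0, sent cp 0 → ok
  c2: data parity 0, sent cp 0 → ok
Exactly one row (r2) and one column (c0) fail → the flipped bit is at their intersection.

row 2, column 0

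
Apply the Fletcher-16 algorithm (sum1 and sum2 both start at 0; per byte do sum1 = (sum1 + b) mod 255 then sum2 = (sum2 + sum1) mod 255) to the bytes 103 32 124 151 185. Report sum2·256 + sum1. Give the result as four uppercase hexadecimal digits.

Running sums (mod 255):
  after byte 0 (103): sum1=103, sum2=103
  after byte 1 (32): sum1=135, sum2=238
  after byte 2 (124): sum1=4, sum2=242
  after byte 3 (151): sum1=155, sum2=142
  after byte 4 (185): sum1=85, sum2=227
Checksum = sum2·256 + sum1 = 227·256 + 85 = 58197 = 0xE355.

E355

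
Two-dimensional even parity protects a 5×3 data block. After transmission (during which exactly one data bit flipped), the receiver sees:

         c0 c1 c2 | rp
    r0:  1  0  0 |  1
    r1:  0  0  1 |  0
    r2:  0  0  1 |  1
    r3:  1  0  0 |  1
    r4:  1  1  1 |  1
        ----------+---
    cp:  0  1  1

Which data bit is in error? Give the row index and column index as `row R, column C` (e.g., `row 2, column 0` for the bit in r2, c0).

Recompute each row's even parity and compare to rp:
  r0: data parity 1, sent rp 1 → ok
  r1: data parity 1, sent rp 0 → mismatch
  r2: data parity 1, sent rp 1 → ok
  r3: data parity 1, sent rp 1 → ok
  r4: data parity 1, sent rp 1 → ok
Recompute each column's even parity and compare to cp:
  c0: data parity 1, sent cp 0 → mismatch
  c1: data parity 1, sent cp 1 → ok
  c2: data parity 1, sent cp 1 → ok
Exactly one row (r1) and one column (c0) fail → the flipped bit is at their intersection.

row 1, column 0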